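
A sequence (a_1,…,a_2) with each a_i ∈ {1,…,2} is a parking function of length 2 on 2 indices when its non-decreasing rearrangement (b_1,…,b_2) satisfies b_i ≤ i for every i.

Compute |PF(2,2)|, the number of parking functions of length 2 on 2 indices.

Count = (2+1−2)·(2+1)^{2−1} = 1 · 3 = 3 [KW]
Example (1,2) → sorted (1,2): b_i ≤ i ∀i, a PF.

3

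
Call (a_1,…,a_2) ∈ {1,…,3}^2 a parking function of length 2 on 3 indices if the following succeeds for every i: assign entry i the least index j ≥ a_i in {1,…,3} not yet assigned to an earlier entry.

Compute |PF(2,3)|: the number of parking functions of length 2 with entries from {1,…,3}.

8

|PF(2,3)| = (3−2+1)·(3+1)^(2−1) = 2×4 = 8 [KW]
One tuple (1,1) → sorted (1,1): b_i ≤ 1+i ∀i, a PF.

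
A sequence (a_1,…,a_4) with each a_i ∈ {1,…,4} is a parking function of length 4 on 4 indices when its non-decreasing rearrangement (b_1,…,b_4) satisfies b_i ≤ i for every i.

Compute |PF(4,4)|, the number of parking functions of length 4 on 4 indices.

125

|PF| = (5−4)·5^(4−1) = 1 · 125 = 125 [KW]
E.g. (3,2,1,4) → sorted (1,2,3,4): b_i ≤ i ∀i, a PF.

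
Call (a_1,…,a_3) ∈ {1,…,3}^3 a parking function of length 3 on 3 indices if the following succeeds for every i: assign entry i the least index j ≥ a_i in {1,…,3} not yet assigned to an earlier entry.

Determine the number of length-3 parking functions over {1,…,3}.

16

#PF = (3+1−3)·(3+1)^{3−1} = 1×16 = 16 (Pollak)
Example (3,2,1) → sorted (1,2,3): b_i ≤ i ∀i, a PF.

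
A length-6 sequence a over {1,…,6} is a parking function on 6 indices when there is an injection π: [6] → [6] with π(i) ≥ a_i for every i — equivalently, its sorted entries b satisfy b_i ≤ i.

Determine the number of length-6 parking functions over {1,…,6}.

16807

#PF = (7−6)·7^(6−1) = 1×16807 = 16807 (Pollak)
Example (1,4,3,2,2,6) → sorted (1,2,2,3,4,6): b_i ≤ i ∀i, a PF.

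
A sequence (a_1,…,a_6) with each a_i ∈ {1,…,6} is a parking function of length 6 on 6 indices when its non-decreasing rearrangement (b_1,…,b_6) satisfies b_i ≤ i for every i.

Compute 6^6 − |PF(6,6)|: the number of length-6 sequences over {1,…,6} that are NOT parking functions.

Count = (6+1−6)·(6+1)^{6−1} = 1·16807 = 16807 [KW]
Check (3,2,5,4,3,3) → sorted (2,3,3,3,4,5): b_1=2>1, not a PF.
6^6 − 16807 = 46656 − 16807 = 29849

29849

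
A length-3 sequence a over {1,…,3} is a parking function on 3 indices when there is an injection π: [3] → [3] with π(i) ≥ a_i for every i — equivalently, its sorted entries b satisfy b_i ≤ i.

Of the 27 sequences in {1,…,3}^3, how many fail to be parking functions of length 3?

#PF = (3−3+1)·(3+1)^(3−1) = 1×16 = 16 (Konheim–Weiss)
E.g. (3,2,3) → sorted (2,3,3): b_1=2>1, not a PF.
Total 27; non-PF = 27−16 = 11

11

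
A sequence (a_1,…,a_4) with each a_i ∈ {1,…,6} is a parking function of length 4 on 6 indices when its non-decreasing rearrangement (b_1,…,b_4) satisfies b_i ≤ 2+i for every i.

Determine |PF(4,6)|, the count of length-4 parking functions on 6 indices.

1029

|PF(4,6)| = (6+1−4)·(6+1)^{4−1} = 3×343 = 1029
Example (2,3,5,5) → sorted (2,3,5,5): b_i ≤ 2+i ∀i, a PF.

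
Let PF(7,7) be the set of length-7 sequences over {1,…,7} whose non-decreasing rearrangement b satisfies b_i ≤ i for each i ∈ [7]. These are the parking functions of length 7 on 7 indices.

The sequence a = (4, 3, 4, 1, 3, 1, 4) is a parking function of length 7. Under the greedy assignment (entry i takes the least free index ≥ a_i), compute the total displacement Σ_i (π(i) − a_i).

8

Σπ = 7·8/2 = 28 (π permutes [7]); Σa = 4+3+4+1+3+1+4 = 20; disp = 28−20 = 8.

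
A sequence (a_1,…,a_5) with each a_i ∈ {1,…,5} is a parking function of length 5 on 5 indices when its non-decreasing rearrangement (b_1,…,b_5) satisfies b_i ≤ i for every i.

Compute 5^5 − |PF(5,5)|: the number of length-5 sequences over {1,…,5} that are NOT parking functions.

1829

#PF = (5−5+1)·(5+1)^(5−1) = 1×1296 = 1296 (Konheim–Weiss)
Example (4,3,5,4,1) → sorted (1,3,4,4,5): b_2=3>2, not a PF.
Total 3125; non-PF = 3125−1296 = 1829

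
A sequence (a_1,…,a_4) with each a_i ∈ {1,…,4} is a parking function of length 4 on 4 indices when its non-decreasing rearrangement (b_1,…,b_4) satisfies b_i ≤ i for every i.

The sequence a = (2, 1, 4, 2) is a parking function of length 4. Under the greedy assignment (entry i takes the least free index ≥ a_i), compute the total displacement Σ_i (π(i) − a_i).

Σπ(i) = 1+…+4 = 10; Σa = 2+1+4+2 = 9; disp = 10−9 = 1.

1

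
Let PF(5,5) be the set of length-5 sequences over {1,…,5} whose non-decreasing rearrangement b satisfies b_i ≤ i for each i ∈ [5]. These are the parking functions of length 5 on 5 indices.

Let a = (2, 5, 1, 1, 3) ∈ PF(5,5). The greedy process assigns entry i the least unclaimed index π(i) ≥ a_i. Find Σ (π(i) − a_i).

Σπ(i) = 1+…+5 = 15; Σa = 2+5+1+1+3 = 12; disp = 15−12 = 3.

3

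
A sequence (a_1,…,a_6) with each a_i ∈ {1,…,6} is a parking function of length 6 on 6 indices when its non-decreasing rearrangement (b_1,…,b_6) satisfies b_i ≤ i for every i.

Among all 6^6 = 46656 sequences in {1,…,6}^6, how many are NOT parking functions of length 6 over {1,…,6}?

29849

#PF = 1·7^5 = 1·16807 = 16807
Check (5,1,6,3,3,6) → sorted (1,3,3,5,6,6): b_2=3>2, not a PF.
Total 46656; non-PF = 46656−16807 = 29849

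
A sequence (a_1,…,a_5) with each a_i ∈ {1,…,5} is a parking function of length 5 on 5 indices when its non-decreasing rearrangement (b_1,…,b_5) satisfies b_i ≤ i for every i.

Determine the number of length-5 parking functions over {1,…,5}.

|PF(5,5)| = (5+1−5)·(5+1)^{5−1} = 1·1296 = 1296
One tuple (3,4,1,2,2) → sorted (1,2,2,3,4): b_i ≤ i ∀i, a PF.

1296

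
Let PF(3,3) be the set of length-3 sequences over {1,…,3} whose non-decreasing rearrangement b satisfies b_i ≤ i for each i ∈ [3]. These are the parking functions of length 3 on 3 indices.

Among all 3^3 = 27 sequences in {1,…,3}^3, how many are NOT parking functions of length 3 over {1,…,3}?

Count = 1·4^2 = 1×16 = 16 [KW]
Check (2,3,3) → sorted (2,3,3): b_1=2>1, not a PF.
3^3 − 16 = 27 − 16 = 11

11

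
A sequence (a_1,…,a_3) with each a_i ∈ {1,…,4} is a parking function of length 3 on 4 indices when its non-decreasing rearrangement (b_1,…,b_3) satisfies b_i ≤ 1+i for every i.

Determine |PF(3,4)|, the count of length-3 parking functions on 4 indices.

50

|PF| = 2·5^2 = 2×25 = 50
Example (1,3,3) → sorted (1,3,3): b_i ≤ 1+i ∀i, a PF.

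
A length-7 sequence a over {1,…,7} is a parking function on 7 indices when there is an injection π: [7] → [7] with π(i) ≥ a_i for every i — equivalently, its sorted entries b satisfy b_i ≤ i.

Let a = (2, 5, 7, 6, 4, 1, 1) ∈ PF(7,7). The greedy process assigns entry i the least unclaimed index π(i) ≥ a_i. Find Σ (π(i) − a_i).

Σπ(i) = 1+…+7 = 28; Σa = 2+5+7+6+4+1+1 = 26; disp = 28−26 = 2.

2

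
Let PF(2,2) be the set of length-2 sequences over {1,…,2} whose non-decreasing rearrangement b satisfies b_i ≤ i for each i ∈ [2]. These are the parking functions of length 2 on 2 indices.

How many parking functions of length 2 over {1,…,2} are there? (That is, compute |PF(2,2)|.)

Count = 1·3^1 = 1 · 3 = 3 [KW]
Example (1,2) → sorted (1,2): b_i ≤ i ∀i, a PF.

3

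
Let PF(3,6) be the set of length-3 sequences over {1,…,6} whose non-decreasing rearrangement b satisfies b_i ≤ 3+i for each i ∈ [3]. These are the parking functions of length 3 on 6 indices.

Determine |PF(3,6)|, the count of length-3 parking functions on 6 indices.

|PF| = (7−3)·7^(3−1) = 4·49 = 196
One tuple (5,3,4) → sorted (3,4,5): b_i ≤ 3+i ∀i, a PF.

196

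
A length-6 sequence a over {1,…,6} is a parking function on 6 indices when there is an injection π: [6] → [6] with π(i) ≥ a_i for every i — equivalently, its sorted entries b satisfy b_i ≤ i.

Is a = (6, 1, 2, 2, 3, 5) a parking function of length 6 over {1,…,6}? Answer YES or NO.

YES

Order a: b = (1, 2, 2, 3, 5, 6).
  b_1=1 ≤ 1
  b_2=2 ≤ 2
  b_3=2 ≤ 3
  b_4=3 ≤ 4
  b_5=5 ≤ 5
  b_6=6 ≤ 6
All bounds hold ⇒ YES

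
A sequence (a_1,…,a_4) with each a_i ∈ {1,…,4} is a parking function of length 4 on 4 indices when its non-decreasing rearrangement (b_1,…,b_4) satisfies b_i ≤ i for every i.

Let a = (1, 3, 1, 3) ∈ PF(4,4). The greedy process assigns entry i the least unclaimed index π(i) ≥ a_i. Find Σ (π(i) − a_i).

2

Σπ = 4·5/2 = 10 (π permutes [4]); Σa = 1+3+1+3 = 8; disp = 10−8 = 2.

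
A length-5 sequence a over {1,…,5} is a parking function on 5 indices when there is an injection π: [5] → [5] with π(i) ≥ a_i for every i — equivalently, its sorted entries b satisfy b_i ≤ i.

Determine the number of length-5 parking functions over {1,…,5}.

|PF| = (6−5)·6^(5−1) = 1·1296 = 1296 [KW]
Check (3,1,1,3,2) → sorted (1,1,2,3,3): b_i ≤ i ∀i, a PF.

1296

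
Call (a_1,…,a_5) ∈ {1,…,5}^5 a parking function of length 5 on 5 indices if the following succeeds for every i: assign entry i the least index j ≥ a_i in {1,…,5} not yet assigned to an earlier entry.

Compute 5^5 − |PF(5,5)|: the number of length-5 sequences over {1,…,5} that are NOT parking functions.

1829

Count = (5−5+1)·(5+1)^(5−1) = 1×1296 = 1296 (Konheim–Weiss)
E.g. (5,5,5,5,2) → sorted (2,5,5,5,5): b_1=2>1, not a PF.
Total 3125; non-PF = 3125−1296 = 1829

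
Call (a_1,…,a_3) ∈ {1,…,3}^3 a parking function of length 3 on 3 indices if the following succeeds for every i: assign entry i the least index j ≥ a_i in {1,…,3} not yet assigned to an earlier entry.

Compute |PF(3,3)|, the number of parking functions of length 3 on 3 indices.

16

|PF(3,3)| = (3+1−3)·(3+1)^{3−1} = 1 · 16 = 16
One tuple (1,1,1) → sorted (1,1,1): b_i ≤ i ∀i, a PF.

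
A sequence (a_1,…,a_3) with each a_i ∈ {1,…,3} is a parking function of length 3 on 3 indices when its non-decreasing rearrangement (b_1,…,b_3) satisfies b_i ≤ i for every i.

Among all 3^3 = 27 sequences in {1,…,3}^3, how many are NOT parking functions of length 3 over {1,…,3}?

11

|PF(3,3)| = (3−3+1)·(3+1)^(3−1) = 1×16 = 16 (Pollak)
One tuple (3,3,2) → sorted (2,3,3): b_1=2>1, not a PF.
So 27 − 16 = 11 fail.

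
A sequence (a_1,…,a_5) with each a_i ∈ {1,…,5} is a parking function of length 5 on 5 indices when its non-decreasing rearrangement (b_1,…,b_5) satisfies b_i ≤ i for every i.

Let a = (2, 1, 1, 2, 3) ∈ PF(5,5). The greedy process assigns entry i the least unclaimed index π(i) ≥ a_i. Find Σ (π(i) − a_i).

Σπ = 15 ({1..5} each once); Σa = 2+1+1+2+3 = 9; disp = 15−9 = 6.

6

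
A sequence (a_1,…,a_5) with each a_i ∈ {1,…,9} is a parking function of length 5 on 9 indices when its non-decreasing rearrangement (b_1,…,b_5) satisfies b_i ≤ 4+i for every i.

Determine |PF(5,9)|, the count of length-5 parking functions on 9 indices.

|PF| = (10−5)·10^(5−1) = 5×10000 = 50000 (Pollak)
One tuple (7,8,1,2,2) → sorted (1,2,2,7,8): b_i ≤ 4+i ∀i, a PF.

50000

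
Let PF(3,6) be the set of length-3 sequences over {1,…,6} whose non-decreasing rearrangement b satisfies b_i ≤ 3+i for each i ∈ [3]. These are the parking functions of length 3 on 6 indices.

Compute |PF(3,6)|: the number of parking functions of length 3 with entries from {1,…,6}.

|PF| = (6−3+1)·(6+1)^(3−1) = 4·49 = 196 [KW]
E.g. (5,4,2) → sorted (2,4,5): b_i ≤ 3+i ∀i, a PF.

196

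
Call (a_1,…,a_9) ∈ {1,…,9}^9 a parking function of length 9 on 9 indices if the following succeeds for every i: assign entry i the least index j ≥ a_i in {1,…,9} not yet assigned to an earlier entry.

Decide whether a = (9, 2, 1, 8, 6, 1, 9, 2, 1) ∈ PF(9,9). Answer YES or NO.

Sorted: b = (1, 1, 1, 2, 2, 6, 8, 9, 9).
  b_1=1 ≤ 1
  b_2=1 ≤ 2
  b_3=1 ≤ 3
  b_4=2 ≤ 4
  b_5=2 ≤ 5
  b_6=6 ≤ 6
  b_7=8 > 7
  fails at i=7 ⇒ NO

NO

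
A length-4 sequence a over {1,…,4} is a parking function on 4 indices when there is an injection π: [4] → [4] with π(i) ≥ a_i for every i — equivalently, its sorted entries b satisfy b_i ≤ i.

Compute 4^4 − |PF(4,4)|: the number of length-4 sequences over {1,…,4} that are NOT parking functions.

|PF(4,4)| = (4+1−4)·(4+1)^{4−1} = 1·125 = 125 [KW]
Example (4,2,4,4) → sorted (2,4,4,4): b_1=2>1, not a PF.
4^4 − 125 = 256 − 125 = 131

131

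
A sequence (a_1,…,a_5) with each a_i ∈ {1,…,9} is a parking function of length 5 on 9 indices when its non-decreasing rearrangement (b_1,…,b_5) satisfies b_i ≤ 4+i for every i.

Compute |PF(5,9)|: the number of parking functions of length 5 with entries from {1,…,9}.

50000

|PF| = (9+1−5)·(9+1)^{5−1} = 5×10000 = 50000
One tuple (6,3,5,1,1) → sorted (1,1,3,5,6): b_i ≤ 4+i ∀i, a PF.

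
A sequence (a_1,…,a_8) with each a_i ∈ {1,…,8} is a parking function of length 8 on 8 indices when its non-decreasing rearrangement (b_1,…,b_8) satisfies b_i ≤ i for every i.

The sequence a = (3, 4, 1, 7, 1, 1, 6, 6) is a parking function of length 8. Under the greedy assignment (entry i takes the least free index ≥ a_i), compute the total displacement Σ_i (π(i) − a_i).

7

Σπ = 36 ({1..8} each once); Σa = 3+4+1+7+1+1+6+6 = 29; disp = 36−29 = 7.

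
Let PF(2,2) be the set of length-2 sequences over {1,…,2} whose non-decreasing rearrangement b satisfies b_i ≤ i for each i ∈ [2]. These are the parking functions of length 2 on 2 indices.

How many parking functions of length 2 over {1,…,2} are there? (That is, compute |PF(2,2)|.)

#PF = (3−2)·3^(2−1) = 1 · 3 = 3
E.g. (1,2) → sorted (1,2): b_i ≤ i ∀i, a PF.

3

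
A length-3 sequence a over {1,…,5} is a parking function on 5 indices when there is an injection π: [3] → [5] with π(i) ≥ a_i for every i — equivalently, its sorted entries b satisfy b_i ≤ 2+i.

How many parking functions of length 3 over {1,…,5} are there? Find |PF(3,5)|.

Count = 3·6^2 = 3 · 36 = 108
One tuple (2,4,4) → sorted (2,4,4): b_i ≤ 2+i ∀i, a PF.

108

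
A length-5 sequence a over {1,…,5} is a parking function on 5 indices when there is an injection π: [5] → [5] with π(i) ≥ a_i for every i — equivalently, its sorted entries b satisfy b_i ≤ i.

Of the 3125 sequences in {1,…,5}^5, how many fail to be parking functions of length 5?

1829

#PF = (5+1−5)·(5+1)^{5−1} = 1×1296 = 1296
E.g. (5,5,3,4,4) → sorted (3,4,4,5,5): b_1=3>1, not a PF.
So 3125 − 1296 = 1829 fail.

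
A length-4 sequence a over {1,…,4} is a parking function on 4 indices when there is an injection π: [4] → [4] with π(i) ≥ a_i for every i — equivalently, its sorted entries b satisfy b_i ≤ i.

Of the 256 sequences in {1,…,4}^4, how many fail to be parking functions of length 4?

Count = (4−4+1)·(4+1)^(4−1) = 1 · 125 = 125 (Pollak)
Example (4,3,4,3) → sorted (3,3,4,4): b_1=3>1, not a PF.
So 256 − 125 = 131 fail.

131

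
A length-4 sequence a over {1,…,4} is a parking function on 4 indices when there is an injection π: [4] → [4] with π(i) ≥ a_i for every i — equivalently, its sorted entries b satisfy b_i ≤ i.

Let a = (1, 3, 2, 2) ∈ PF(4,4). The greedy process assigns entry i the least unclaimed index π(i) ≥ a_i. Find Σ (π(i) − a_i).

2

Σπ = 10 ({1..4} each once); Σa = 1+3+2+2 = 8; disp = 10−8 = 2.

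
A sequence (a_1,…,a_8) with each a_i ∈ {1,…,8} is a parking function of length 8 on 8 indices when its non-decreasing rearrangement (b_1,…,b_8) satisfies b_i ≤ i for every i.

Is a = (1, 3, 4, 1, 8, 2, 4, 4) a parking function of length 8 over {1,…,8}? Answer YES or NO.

Rearranged: b = (1, 1, 2, 3, 4, 4, 4, 8).
  b_1=1 ≤ 1
  b_2=1 ≤ 2
  b_3=2 ≤ 3
  b_4=3 ≤ 4
  b_5=4 ≤ 5
  b_6=4 ≤ 6
  b_7=4 ≤ 7
  b_8=8 ≤ 8
All bounds hold ⇒ YES

YES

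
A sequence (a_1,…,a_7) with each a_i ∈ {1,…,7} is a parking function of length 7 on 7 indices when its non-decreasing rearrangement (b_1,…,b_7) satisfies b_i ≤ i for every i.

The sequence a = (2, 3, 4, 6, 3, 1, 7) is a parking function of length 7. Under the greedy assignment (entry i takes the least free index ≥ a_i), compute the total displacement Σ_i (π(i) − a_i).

2

Σπ = 28 ({1..7} each once); Σa = 2+3+4+6+3+1+7 = 26; disp = 28−26 = 2.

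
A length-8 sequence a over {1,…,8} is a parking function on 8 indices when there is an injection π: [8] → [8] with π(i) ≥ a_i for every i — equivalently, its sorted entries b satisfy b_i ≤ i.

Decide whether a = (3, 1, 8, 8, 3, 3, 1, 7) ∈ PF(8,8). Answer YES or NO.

Sorted: b = (1, 1, 3, 3, 3, 7, 8, 8).
  b_1=1 ≤ 1
  b_2=1 ≤ 2
  b_3=3 ≤ 3
  b_4=3 ≤ 4
  b_5=3 ≤ 5
  b_6=7 > 6
  fails at i=6 ⇒ NO

NO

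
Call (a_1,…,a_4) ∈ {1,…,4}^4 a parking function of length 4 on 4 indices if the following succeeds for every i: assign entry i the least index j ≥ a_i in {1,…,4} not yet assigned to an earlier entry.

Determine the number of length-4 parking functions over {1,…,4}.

125

Count = (4−4+1)·(4+1)^(4−1) = 1×125 = 125
E.g. (3,3,1,2) → sorted (1,2,3,3): b_i ≤ i ∀i, a PF.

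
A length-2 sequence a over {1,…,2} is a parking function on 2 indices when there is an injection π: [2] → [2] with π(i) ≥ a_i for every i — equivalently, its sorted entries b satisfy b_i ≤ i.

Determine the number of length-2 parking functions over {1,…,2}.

Count = (2+1−2)·(2+1)^{2−1} = 1 · 3 = 3 (Konheim–Weiss)
One tuple (2,1) → sorted (1,2): b_i ≤ i ∀i, a PF.

3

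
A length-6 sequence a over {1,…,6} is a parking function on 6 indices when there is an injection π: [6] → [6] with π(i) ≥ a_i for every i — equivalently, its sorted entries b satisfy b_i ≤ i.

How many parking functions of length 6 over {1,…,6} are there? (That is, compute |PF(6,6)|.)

Count = 1·7^5 = 1×16807 = 16807
Example (5,1,1,3,2,4) → sorted (1,1,2,3,4,5): b_i ≤ i ∀i, a PF.

16807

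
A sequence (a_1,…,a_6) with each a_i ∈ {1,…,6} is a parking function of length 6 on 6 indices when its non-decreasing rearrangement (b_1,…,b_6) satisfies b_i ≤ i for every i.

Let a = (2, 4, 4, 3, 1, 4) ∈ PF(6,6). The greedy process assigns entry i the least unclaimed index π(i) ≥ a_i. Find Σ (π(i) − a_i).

Σπ = 21 ({1..6} each once); Σa = 2+4+4+3+1+4 = 18; disp = 21−18 = 3.

3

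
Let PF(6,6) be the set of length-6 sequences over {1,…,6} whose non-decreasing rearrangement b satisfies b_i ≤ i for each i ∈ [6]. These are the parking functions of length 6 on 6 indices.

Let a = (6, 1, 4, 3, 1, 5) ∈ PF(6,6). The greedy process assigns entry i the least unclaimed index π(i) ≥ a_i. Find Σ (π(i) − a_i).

1

Σπ = 6·7/2 = 21 (π permutes [6]); Σa = 6+1+4+3+1+5 = 20; disp = 21−20 = 1.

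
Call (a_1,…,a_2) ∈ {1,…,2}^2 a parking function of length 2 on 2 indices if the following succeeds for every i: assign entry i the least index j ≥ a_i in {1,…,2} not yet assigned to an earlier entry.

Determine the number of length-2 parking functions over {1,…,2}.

|PF| = (2+1−2)·(2+1)^{2−1} = 1·3 = 3 (Konheim–Weiss)
One tuple (1,2) → sorted (1,2): b_i ≤ i ∀i, a PF.

3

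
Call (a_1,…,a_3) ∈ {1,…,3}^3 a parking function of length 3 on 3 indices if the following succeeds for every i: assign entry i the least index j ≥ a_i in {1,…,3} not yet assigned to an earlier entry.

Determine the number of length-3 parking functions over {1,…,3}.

16

|PF| = (3+1−3)·(3+1)^{3−1} = 1 · 16 = 16 (Pollak)
One tuple (1,2,2) → sorted (1,2,2): b_i ≤ i ∀i, a PF.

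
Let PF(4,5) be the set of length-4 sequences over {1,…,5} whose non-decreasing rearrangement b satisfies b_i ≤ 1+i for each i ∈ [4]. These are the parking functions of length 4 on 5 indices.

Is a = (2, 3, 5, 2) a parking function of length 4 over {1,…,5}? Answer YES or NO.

Sorted: b = (2, 2, 3, 5).
  b_1=2 ≤ 2
  b_2=2 ≤ 3
  b_3=3 ≤ 4
  b_4=5 ≤ 5
All bounds hold ⇒ YES

YES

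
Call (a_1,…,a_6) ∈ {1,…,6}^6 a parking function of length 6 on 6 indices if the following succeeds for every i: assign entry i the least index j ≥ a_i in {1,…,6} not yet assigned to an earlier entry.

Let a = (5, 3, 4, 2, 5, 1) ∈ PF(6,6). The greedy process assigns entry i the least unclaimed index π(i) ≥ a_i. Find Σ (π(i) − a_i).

Σπ(i) = 1+…+6 = 21; Σa = 5+3+4+2+5+1 = 20; disp = 21−20 = 1.

1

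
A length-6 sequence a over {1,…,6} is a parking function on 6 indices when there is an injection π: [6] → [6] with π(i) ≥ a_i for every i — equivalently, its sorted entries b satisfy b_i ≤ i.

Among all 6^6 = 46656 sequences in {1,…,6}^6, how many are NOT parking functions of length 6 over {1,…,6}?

#PF = (6−6+1)·(6+1)^(6−1) = 1·16807 = 16807 [KW]
Check (1,6,6,1,1,6) → sorted (1,1,1,6,6,6): b_4=6>4, not a PF.
Total 46656; non-PF = 46656−16807 = 29849

29849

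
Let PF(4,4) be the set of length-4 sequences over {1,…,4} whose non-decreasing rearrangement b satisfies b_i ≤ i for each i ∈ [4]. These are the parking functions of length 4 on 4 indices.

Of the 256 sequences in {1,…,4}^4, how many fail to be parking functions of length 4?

131

|PF| = (5−4)·5^(4−1) = 1×125 = 125 [KW]
Check (4,3,4,2) → sorted (2,3,4,4): b_1=2>1, not a PF.
So 256 − 125 = 131 fail.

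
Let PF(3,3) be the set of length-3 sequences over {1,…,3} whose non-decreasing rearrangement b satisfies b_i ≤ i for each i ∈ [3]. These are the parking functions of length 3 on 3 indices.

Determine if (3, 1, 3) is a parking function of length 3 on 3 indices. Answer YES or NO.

NO

Rearranged: b = (1, 3, 3).
  b_1=1 ≤ 1
  b_2=3 > 2
  fails at i=2 ⇒ NO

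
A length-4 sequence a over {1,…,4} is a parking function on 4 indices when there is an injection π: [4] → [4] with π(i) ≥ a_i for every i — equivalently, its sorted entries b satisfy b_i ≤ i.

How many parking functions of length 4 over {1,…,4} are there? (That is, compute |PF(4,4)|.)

125

|PF(4,4)| = (4+1−4)·(4+1)^{4−1} = 1·125 = 125 [KW]
Example (2,3,3,1) → sorted (1,2,3,3): b_i ≤ i ∀i, a PF.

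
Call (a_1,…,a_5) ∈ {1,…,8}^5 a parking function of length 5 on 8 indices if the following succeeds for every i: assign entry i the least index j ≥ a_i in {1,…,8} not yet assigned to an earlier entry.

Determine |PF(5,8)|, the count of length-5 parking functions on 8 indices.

#PF = (8−5+1)·(8+1)^(5−1) = 4×6561 = 26244 (Pollak)
Example (5,6,7,5,3) → sorted (3,5,5,6,7): b_i ≤ 3+i ∀i, a PF.

26244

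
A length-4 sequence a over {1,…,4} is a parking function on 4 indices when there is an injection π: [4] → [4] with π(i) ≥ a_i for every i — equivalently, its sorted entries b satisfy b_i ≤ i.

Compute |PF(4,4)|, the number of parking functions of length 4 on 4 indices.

125

#PF = (4+1−4)·(4+1)^{4−1} = 1·125 = 125 [KW]
Check (3,2,1,1) → sorted (1,1,2,3): b_i ≤ i ∀i, a PF.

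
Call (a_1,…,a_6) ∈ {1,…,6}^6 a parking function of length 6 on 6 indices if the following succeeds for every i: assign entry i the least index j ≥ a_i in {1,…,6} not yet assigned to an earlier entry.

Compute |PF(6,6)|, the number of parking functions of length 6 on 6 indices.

16807

Count = (6−6+1)·(6+1)^(6−1) = 1×16807 = 16807 [KW]
One tuple (4,1,6,4,2,3) → sorted (1,2,3,4,4,6): b_i ≤ i ∀i, a PF.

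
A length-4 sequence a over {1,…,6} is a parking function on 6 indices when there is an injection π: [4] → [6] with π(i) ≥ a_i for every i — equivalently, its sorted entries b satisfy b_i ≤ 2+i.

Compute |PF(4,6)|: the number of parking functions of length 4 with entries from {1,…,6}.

1029

#PF = (6+1−4)·(6+1)^{4−1} = 3·343 = 1029 (Pollak)
Check (1,5,4,6) → sorted (1,4,5,6): b_i ≤ 2+i ∀i, a PF.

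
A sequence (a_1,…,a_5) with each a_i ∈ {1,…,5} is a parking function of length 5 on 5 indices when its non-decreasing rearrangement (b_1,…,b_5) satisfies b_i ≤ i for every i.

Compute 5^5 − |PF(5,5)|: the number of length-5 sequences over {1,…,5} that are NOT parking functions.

|PF| = 1·6^4 = 1·1296 = 1296 (Pollak)
One tuple (4,5,5,2,5) → sorted (2,4,5,5,5): b_1=2>1, not a PF.
5^5 − 1296 = 3125 − 1296 = 1829

1829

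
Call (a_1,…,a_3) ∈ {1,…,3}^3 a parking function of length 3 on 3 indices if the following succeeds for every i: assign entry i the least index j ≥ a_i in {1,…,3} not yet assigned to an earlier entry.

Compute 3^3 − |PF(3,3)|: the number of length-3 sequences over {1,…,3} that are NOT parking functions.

11

Count = (4−3)·4^(3−1) = 1 · 16 = 16
Check (3,2,2) → sorted (2,2,3): b_1=2>1, not a PF.
3^3 − 16 = 27 − 16 = 11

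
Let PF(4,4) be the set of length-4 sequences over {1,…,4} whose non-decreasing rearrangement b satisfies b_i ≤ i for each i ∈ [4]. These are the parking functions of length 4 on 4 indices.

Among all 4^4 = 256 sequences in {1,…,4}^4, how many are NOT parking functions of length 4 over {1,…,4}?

|PF| = 1·5^3 = 1 · 125 = 125 (Konheim–Weiss)
Example (4,3,2,4) → sorted (2,3,4,4): b_1=2>1, not a PF.
4^4 − 125 = 256 − 125 = 131

131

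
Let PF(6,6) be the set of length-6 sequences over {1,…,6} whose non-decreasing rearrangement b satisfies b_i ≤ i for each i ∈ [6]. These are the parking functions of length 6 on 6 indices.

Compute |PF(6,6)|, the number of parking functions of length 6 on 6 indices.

16807

|PF(6,6)| = (6+1−6)·(6+1)^{6−1} = 1×16807 = 16807
One tuple (5,1,6,1,1,1) → sorted (1,1,1,1,5,6): b_i ≤ i ∀i, a PF.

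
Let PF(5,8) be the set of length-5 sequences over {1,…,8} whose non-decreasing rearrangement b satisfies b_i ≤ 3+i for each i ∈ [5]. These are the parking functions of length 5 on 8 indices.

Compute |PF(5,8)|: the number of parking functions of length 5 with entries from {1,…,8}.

|PF(5,8)| = (9−5)·9^(5−1) = 4 · 6561 = 26244 (Konheim–Weiss)
Check (3,6,3,5,4) → sorted (3,3,4,5,6): b_i ≤ 3+i ∀i, a PF.

26244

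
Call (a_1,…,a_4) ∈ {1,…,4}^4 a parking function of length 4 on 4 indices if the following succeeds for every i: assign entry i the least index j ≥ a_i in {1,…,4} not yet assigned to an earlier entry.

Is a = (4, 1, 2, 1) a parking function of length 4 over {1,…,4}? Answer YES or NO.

Rearranged: b = (1, 1, 2, 4).
  b_1=1 ≤ 1
  b_2=1 ≤ 2
  b_3=2 ≤ 3
  b_4=4 ≤ 4
All bounds hold ⇒ YES

YES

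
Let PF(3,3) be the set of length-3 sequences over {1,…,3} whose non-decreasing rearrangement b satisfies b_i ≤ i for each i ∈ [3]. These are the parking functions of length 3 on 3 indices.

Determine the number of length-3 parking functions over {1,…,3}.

16

Count = (3+1−3)·(3+1)^{3−1} = 1 · 16 = 16
One tuple (1,1,3) → sorted (1,1,3): b_i ≤ i ∀i, a PF.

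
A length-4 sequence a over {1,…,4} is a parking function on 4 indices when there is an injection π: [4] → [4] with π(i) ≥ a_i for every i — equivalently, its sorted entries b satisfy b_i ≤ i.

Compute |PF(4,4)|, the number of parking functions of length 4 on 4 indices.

125

#PF = (4−4+1)·(4+1)^(4−1) = 1×125 = 125 [KW]
Example (2,4,3,1) → sorted (1,2,3,4): b_i ≤ i ∀i, a PF.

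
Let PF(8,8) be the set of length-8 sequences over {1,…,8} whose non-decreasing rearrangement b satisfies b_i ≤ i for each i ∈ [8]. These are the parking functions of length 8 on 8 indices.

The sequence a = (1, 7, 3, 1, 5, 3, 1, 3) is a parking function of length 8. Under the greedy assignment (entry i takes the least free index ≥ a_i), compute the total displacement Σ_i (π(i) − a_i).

Σπ = 8·9/2 = 36 (π permutes [8]); Σa = 1+7+3+1+5+3+1+3 = 24; disp = 36−24 = 12.

12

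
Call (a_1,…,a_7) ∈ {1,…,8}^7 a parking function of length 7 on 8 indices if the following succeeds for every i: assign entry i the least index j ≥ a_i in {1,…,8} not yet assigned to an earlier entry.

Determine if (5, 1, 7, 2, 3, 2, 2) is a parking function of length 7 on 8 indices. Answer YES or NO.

YES

Rearranged: b = (1, 2, 2, 2, 3, 5, 7).
  b_1=1 ≤ 2
  b_2=2 ≤ 3
  b_3=2 ≤ 4
  b_4=2 ≤ 5
  b_5=3 ≤ 6
  b_6=5 ≤ 7
  b_7=7 ≤ 8
All bounds hold ⇒ YES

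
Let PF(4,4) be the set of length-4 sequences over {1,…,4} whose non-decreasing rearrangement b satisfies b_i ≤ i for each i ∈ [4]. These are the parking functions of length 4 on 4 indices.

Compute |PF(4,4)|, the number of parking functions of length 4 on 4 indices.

|PF(4,4)| = (5−4)·5^(4−1) = 1×125 = 125 (Pollak)
Example (1,1,3,4) → sorted (1,1,3,4): b_i ≤ i ∀i, a PF.

125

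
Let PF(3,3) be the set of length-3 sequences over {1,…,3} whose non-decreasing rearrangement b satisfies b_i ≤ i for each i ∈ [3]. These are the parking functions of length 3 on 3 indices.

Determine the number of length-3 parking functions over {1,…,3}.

|PF(3,3)| = (4−3)·4^(3−1) = 1·16 = 16
E.g. (1,1,3) → sorted (1,1,3): b_i ≤ i ∀i, a PF.

16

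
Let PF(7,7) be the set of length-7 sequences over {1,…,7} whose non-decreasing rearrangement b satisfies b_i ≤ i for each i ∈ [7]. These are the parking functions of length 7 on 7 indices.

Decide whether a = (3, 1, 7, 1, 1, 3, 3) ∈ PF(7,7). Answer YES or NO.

YES

Sorted: b = (1, 1, 1, 3, 3, 3, 7).
  b_1=1 ≤ 1
  b_2=1 ≤ 2
  b_3=1 ≤ 3
  b_4=3 ≤ 4
  b_5=3 ≤ 5
  b_6=3 ≤ 6
  b_7=7 ≤ 7
All bounds hold ⇒ YES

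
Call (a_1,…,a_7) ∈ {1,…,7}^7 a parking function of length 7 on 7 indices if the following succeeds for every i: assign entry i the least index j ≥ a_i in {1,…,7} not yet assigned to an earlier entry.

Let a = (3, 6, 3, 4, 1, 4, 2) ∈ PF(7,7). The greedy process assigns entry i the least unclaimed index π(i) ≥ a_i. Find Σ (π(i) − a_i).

5

Σπ(i) = 1+…+7 = 28; Σa = 3+6+3+4+1+4+2 = 23; disp = 28−23 = 5.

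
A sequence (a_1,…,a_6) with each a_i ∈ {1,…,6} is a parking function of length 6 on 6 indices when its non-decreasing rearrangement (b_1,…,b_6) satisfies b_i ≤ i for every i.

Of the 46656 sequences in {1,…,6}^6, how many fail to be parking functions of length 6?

|PF| = (6−6+1)·(6+1)^(6−1) = 1 · 16807 = 16807
Example (3,4,4,6,6,3) → sorted (3,3,4,4,6,6): b_1=3>1, not a PF.
6^6 − 16807 = 46656 − 16807 = 29849

29849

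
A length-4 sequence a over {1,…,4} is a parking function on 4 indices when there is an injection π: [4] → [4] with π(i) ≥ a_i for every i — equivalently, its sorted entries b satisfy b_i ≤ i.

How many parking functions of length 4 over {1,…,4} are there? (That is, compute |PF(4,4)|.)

|PF| = (4+1−4)·(4+1)^{4−1} = 1×125 = 125 (Pollak)
Example (3,1,1,4) → sorted (1,1,3,4): b_i ≤ i ∀i, a PF.

125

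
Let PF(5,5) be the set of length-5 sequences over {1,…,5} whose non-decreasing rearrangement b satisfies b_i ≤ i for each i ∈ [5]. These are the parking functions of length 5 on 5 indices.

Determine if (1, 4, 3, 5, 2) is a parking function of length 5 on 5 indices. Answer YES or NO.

YES

Rearranged: b = (1, 2, 3, 4, 5).
  b_1=1 ≤ 1
  b_2=2 ≤ 2
  b_3=3 ≤ 3
  b_4=4 ≤ 4
  b_5=5 ≤ 5
All bounds hold ⇒ YES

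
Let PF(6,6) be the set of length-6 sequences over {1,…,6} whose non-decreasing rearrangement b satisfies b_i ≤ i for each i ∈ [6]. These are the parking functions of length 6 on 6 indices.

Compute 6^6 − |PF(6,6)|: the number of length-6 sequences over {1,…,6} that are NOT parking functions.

|PF| = (6−6+1)·(6+1)^(6−1) = 1 · 16807 = 16807 [KW]
E.g. (5,5,3,3,4,3) → sorted (3,3,3,4,5,5): b_1=3>1, not a PF.
Total 46656; non-PF = 46656−16807 = 29849

29849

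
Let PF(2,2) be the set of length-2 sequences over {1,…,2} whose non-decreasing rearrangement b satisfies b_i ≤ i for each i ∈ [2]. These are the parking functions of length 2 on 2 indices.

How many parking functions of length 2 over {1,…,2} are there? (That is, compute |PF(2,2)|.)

|PF(2,2)| = (3−2)·3^(2−1) = 1×3 = 3 [KW]
One tuple (2,1) → sorted (1,2): b_i ≤ i ∀i, a PF.

3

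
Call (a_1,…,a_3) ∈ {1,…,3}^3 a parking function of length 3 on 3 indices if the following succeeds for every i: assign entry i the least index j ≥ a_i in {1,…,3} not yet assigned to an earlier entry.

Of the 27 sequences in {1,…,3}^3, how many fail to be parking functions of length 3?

#PF = (4−3)·4^(3−1) = 1×16 = 16
E.g. (3,1,3) → sorted (1,3,3): b_2=3>2, not a PF.
So 27 − 16 = 11 fail.

11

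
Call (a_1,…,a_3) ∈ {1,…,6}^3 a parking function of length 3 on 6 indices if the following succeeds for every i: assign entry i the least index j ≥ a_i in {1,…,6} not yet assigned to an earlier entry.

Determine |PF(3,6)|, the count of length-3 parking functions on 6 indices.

|PF(3,6)| = (6−3+1)·(6+1)^(3−1) = 4 · 49 = 196 [KW]
Check (3,6,3) → sorted (3,3,6): b_i ≤ 3+i ∀i, a PF.

196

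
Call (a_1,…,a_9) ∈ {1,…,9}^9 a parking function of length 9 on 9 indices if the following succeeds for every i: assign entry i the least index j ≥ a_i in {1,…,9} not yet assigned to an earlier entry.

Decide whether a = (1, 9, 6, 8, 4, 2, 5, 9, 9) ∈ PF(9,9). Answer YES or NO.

NO

Sorted: b = (1, 2, 4, 5, 6, 8, 9, 9, 9).
  b_1=1 ≤ 1
  b_2=2 ≤ 2
  b_3=4 > 3
  fails at i=3 ⇒ NO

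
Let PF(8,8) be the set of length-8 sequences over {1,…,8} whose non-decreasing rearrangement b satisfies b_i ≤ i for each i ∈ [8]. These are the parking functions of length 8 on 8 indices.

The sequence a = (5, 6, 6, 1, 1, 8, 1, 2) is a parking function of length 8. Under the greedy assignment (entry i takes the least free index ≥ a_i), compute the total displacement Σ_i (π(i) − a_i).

6

Σπ(i) = 1+…+8 = 36; Σa = 5+6+6+1+1+8+1+2 = 30; disp = 36−30 = 6.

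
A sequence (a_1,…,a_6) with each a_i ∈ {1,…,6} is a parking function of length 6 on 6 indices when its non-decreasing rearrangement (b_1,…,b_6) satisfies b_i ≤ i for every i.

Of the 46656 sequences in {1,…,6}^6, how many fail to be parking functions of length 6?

Count = (6−6+1)·(6+1)^(6−1) = 1 · 16807 = 16807 [KW]
One tuple (3,1,3,6,6,6) → sorted (1,3,3,6,6,6): b_2=3>2, not a PF.
So 46656 − 16807 = 29849 fail.

29849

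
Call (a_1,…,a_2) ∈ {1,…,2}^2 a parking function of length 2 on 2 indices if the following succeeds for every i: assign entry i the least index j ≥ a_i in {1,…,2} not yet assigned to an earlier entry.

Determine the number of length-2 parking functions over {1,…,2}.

3

#PF = (3−2)·3^(2−1) = 1·3 = 3 (Pollak)
E.g. (2,1) → sorted (1,2): b_i ≤ i ∀i, a PF.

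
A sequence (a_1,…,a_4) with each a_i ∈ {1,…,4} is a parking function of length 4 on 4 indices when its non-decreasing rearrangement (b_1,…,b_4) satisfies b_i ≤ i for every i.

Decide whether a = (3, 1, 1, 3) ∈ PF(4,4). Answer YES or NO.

Rearranged: b = (1, 1, 3, 3).
  b_1=1 ≤ 1
  b_2=1 ≤ 2
  b_3=3 ≤ 3
  b_4=3 ≤ 4
All bounds hold ⇒ YES

YES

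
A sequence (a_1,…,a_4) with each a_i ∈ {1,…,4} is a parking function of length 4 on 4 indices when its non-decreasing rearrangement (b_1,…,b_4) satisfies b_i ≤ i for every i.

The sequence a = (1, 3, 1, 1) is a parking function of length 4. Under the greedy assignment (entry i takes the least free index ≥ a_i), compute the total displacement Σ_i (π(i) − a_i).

4

Σπ = 10 ({1..4} each once); Σa = 1+3+1+1 = 6; disp = 10−6 = 4.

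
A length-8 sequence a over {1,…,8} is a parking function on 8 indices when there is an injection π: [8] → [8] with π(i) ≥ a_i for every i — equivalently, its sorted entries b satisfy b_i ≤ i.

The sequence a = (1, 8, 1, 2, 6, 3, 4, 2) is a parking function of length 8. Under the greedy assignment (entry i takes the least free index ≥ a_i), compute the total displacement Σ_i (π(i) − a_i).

9

Σπ = 36 ({1..8} each once); Σa = 1+8+1+2+6+3+4+2 = 27; disp = 36−27 = 9.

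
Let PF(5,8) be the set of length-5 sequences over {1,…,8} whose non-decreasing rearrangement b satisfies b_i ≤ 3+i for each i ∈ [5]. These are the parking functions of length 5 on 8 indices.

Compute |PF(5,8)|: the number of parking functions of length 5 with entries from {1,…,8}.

26244

|PF(5,8)| = 4·9^4 = 4·6561 = 26244 (Konheim–Weiss)
Check (2,2,4,2,8) → sorted (2,2,2,4,8): b_i ≤ 3+i ∀i, a PF.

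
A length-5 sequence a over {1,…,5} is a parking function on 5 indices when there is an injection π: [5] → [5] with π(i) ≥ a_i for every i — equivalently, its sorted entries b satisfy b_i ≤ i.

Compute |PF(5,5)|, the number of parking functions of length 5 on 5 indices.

Count = 1·6^4 = 1·1296 = 1296 [KW]
One tuple (2,4,1,1,5) → sorted (1,1,2,4,5): b_i ≤ i ∀i, a PF.

1296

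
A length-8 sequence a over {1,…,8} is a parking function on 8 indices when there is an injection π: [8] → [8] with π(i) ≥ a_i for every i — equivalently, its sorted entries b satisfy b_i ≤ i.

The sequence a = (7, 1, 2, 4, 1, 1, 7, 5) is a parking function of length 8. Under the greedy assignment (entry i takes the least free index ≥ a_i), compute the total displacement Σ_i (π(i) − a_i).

Σπ = 36 ({1..8} each once); Σa = 7+1+2+4+1+1+7+5 = 28; disp = 36−28 = 8.

8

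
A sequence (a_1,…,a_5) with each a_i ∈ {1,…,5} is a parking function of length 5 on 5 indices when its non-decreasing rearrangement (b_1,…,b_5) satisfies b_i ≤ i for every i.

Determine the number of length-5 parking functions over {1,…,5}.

1296

Count = (5+1−5)·(5+1)^{5−1} = 1×1296 = 1296 (Konheim–Weiss)
Check (5,2,3,3,1) → sorted (1,2,3,3,5): b_i ≤ i ∀i, a PF.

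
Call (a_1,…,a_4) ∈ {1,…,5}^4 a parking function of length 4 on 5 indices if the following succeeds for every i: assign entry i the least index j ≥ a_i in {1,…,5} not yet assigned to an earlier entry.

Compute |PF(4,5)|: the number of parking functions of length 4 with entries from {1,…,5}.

|PF| = (5+1−4)·(5+1)^{4−1} = 2×216 = 432 (Konheim–Weiss)
Check (3,4,2,3) → sorted (2,3,3,4): b_i ≤ 1+i ∀i, a PF.

432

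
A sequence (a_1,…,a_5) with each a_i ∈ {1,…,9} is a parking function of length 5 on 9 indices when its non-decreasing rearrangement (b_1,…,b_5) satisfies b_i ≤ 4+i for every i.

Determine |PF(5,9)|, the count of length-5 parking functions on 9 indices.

50000

|PF(5,9)| = (9+1−5)·(9+1)^{5−1} = 5×10000 = 50000 (Konheim–Weiss)
Check (1,7,4,6,2) → sorted (1,2,4,6,7): b_i ≤ 4+i ∀i, a PF.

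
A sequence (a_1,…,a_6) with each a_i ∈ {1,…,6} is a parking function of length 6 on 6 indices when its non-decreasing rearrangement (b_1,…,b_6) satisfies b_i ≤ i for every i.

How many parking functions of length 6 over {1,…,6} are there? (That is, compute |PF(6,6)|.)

Count = (7−6)·7^(6−1) = 1 · 16807 = 16807
E.g. (3,5,3,6,1,2) → sorted (1,2,3,3,5,6): b_i ≤ i ∀i, a PF.

16807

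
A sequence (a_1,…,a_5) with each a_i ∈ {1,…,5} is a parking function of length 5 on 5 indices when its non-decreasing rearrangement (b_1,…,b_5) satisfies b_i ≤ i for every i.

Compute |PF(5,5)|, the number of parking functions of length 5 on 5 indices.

#PF = (5−5+1)·(5+1)^(5−1) = 1·1296 = 1296 (Pollak)
One tuple (5,1,1,3,2) → sorted (1,1,2,3,5): b_i ≤ i ∀i, a PF.

1296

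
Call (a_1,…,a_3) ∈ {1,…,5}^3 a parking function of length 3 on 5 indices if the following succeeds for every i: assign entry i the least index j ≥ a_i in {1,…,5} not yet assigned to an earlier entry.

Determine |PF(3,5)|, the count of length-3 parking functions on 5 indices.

108

|PF| = (5+1−3)·(5+1)^{3−1} = 3 · 36 = 108 (Konheim–Weiss)
One tuple (3,4,2) → sorted (2,3,4): b_i ≤ 2+i ∀i, a PF.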